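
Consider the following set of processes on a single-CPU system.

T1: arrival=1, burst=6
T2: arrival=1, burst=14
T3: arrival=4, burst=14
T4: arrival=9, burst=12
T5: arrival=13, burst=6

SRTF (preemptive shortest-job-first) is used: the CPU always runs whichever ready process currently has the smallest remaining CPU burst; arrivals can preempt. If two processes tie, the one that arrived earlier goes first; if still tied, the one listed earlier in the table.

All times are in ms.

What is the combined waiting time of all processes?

Timeline: | idle 0-1 | T1 1-7 | T2 7-13 | T5 13-19 | T2 19-27 | T4 27-39 | T3 39-53 |
Completion: T1=7  T2=27  T3=53  T4=39  T5=19
Turnaround (C−A): T1=6  T2=26  T3=49  T4=30  T5=6
Waiting = turnaround − burst: T1=0, T2=12, T3=35, T4=18, T5=0
Total waiting = 0 + 12 + 35 + 18 + 0 = 65

65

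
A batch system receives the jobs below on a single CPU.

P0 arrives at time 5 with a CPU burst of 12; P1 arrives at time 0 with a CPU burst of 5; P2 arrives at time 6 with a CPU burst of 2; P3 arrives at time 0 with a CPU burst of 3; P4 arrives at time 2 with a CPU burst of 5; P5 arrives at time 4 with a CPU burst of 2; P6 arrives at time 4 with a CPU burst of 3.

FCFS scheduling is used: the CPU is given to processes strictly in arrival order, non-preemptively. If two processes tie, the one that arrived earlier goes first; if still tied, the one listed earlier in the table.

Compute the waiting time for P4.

Schedule: | P1 0-5 | P3 5-8 | P4 8-13 | P5 13-15 | P6 15-18 | P0 18-30 | P2 30-32 |
Completion: P0=30  P1=5  P2=32  P3=8  P4=13  P5=15  P6=18
Turnaround (C−A): P0=25  P1=5  P2=26  P3=8  P4=11  P5=11  P6=14
Waiting(P4) = turnaround − burst = 11 − 5 = 6

6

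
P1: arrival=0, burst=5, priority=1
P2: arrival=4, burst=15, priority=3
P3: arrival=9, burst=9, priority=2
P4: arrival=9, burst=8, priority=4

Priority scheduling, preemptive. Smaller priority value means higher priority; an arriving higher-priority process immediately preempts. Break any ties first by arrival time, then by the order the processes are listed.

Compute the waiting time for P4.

20

Gantt: | P1 0-5 | P2 5-9 | P3 9-18 | P2 18-29 | P4 29-37 |
Completion: P1=5  P2=29  P3=18  P4=37
Waiting(P4) = turnaround − burst = 28 − 8 = 20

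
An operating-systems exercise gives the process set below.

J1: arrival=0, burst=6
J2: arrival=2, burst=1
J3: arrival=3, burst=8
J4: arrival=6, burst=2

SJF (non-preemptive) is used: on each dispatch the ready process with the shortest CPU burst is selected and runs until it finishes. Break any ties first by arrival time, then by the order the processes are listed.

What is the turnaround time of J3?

14

Schedule: | J1 0-6 | J2 6-7 | J4 7-9 | J3 9-17 |
Completion: J1=6  J2=7  J3=17  J4=9
Turnaround (C−A): J1=6  J2=5  J3=14  J4=3
Turnaround(J3) = completion − arrival = 17 − 3 = 14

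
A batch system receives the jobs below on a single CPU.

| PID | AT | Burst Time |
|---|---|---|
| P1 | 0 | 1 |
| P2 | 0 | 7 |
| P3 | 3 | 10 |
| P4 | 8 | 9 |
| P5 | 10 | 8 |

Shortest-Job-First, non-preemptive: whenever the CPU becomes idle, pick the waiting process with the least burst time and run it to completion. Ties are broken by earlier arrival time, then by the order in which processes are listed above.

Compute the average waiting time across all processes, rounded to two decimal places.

6.00

Schedule: | P1 0-1 | P2 1-8 | P4 8-17 | P5 17-25 | P3 25-35 |
Completion: P1=1  P2=8  P3=35  P4=17  P5=25
Turnaround (C−A): P1=1  P2=8  P3=32  P4=9  P5=15
Waiting times: P1=0, P2=1, P3=22, P4=0, P5=7
Average waiting = (0+1+22+0+7) / 5 = 30/5 = 6.00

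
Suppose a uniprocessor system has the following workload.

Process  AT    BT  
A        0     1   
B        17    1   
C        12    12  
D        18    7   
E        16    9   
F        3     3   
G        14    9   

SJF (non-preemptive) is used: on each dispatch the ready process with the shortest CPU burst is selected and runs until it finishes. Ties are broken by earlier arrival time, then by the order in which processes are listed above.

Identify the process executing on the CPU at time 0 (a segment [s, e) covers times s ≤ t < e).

A

Schedule: | A 0-1 | idle 1-3 | F 3-6 | idle 6-12 | C 12-24 | B 24-25 | D 25-32 | G 32-41 | E 41-50 |
Completion: A=1  B=25  C=24  D=32  E=50  F=6  G=41
Turnaround (C−A): A=1  B=8  C=12  D=14  E=34  F=3  G=27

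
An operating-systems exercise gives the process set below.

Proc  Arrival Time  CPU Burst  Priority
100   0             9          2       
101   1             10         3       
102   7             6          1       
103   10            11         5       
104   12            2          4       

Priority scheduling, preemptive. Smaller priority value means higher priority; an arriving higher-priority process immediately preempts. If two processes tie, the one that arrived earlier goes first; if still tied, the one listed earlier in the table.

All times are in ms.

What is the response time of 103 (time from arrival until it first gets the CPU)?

17

Gantt: | 100 0-7 | 102 7-13 | 100 13-15 | 101 15-25 | 104 25-27 | 103 27-38 |
Completion: 100=15  101=25  102=13  103=38  104=27
Turnaround (C−A): 100=15  101=24  102=6  103=28  104=15
Response(103) = first start − arrival = 27 − 10 = 17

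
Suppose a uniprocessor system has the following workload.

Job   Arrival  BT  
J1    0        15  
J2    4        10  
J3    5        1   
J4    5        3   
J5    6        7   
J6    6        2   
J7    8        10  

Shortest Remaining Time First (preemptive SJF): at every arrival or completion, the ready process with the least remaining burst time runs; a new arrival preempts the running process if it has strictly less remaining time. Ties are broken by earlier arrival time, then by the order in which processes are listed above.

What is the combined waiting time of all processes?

Schedule: | J1 0-4 | J2 4-5 | J3 5-6 | J6 6-8 | J4 8-11 | J5 11-18 | J2 18-27 | J7 27-37 | J1 37-48 |
Completion: J1=48  J2=27  J3=6  J4=11  J5=18  J6=8  J7=37
Turnaround (C−A): J1=48  J2=23  J3=1  J4=6  J5=12  J6=2  J7=29
Waiting = turnaround − burst: J1=33, J2=13, J3=0, J4=3, J5=5, J6=0, J7=19
Total waiting = 33 + 13 + 0 + 3 + 5 + 0 + 19 = 73

73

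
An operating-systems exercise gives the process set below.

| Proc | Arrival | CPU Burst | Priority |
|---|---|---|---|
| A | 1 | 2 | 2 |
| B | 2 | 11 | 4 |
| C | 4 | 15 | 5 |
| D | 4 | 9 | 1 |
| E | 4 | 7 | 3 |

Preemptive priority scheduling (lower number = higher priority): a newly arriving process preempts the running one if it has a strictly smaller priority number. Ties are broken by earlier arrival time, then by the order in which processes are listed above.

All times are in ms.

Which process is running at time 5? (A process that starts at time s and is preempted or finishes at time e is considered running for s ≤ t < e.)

Schedule: | idle 0-1 | A 1-3 | B 3-4 | D 4-13 | E 13-20 | B 20-30 | C 30-45 |
Completion: A=3  B=30  C=45  D=13  E=20
Turnaround (C−A): A=2  B=28  C=41  D=9  E=16

D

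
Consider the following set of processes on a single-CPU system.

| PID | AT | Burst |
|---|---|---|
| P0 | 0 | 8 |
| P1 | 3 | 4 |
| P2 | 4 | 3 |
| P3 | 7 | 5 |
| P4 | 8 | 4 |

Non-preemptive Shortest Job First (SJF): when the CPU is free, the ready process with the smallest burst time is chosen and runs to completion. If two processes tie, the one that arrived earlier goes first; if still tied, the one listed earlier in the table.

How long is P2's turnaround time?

7

Gantt: | P0 0-8 | P2 8-11 | P1 11-15 | P4 15-19 | P3 19-24 |
Completion: P0=8  P1=15  P2=11  P3=24  P4=19
Turnaround (C−A): P0=8  P1=12  P2=7  P3=17  P4=11
Turnaround(P2) = completion − arrival = 11 − 4 = 7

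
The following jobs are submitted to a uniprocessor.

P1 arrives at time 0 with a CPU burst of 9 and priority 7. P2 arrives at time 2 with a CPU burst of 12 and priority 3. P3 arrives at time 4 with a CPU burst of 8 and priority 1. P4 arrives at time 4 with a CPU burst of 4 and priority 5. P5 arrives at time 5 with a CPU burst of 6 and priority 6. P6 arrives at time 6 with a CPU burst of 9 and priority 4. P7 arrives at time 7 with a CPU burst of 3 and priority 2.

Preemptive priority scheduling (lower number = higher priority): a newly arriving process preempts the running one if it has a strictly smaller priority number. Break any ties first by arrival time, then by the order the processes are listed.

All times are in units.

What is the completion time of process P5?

44

Timeline: | P1 0-2 | P2 2-4 | P3 4-12 | P7 12-15 | P2 15-25 | P6 25-34 | P4 34-38 | P5 38-44 | P1 44-51 |
Completion: P1=51  P2=25  P3=12  P4=38  P5=44  P6=34  P7=15
Turnaround (C−A): P1=51  P2=23  P3=8  P4=34  P5=39  P6=28  P7=8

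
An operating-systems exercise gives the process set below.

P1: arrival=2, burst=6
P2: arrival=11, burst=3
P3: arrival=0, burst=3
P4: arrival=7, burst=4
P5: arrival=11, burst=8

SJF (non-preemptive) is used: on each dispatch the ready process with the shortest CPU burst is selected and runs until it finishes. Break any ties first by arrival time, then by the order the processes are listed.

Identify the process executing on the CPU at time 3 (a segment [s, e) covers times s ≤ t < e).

Timeline: | P3 0-3 | P1 3-9 | P4 9-13 | P2 13-16 | P5 16-24 |
Completion: P1=9  P2=16  P3=3  P4=13  P5=24
Turnaround (C−A): P1=7  P2=5  P3=3  P4=6  P5=13

P1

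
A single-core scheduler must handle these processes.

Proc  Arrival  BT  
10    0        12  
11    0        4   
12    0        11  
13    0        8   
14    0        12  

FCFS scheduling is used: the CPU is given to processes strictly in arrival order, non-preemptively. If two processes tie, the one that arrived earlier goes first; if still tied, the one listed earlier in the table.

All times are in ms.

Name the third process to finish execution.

12

Timeline: | 10 0-12 | 11 12-16 | 12 16-27 | 13 27-35 | 14 35-47 |
Completion: 10=12  11=16  12=27  13=35  14=47
Turnaround (C−A): 10=12  11=16  12=27  13=35  14=47
Finish order: 10 → 11 → 12 → 13 → 14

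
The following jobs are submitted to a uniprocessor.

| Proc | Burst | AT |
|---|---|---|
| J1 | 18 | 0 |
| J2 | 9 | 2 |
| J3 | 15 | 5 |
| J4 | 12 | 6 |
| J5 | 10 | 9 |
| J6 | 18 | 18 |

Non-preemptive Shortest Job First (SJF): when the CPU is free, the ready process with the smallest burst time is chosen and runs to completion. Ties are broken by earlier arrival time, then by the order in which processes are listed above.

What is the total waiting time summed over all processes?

155

Schedule: | J1 0-18 | J2 18-27 | J5 27-37 | J4 37-49 | J3 49-64 | J6 64-82 |
Completion: J1=18  J2=27  J3=64  J4=49  J5=37  J6=82
Turnaround (C−A): J1=18  J2=25  J3=59  J4=43  J5=28  J6=64
Waiting = turnaround − burst: J1=0, J2=16, J3=44, J4=31, J5=18, J6=46
Total waiting = 0 + 16 + 44 + 31 + 18 + 46 = 155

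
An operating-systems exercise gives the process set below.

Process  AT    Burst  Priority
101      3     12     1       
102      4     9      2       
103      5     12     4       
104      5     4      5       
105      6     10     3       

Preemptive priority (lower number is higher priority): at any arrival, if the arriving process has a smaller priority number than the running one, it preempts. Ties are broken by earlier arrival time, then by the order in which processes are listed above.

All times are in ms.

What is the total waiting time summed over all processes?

Gantt: | idle 0-3 | 101 3-15 | 102 15-24 | 105 24-34 | 103 34-46 | 104 46-50 |
Completion: 101=15  102=24  103=46  104=50  105=34
Turnaround (C−A): 101=12  102=20  103=41  104=45  105=28
Waiting = turnaround − burst: 101=0, 102=11, 103=29, 104=41, 105=18
Total waiting = 0 + 11 + 29 + 41 + 18 = 99

99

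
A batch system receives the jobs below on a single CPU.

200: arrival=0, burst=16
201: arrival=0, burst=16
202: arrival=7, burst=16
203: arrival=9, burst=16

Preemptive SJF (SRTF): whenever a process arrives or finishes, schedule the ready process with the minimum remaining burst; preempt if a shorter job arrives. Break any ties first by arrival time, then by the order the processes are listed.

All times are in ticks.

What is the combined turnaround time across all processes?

144

Schedule: | 200 0-16 | 201 16-32 | 202 32-48 | 203 48-64 |
Completion: 200=16  201=32  202=48  203=64
Turnaround (C−A): 200=16  201=32  202=41  203=55
Turnaround = completion − arrival: 200=16, 201=32, 202=41, 203=55
Total turnaround = 16 + 32 + 41 + 55 = 144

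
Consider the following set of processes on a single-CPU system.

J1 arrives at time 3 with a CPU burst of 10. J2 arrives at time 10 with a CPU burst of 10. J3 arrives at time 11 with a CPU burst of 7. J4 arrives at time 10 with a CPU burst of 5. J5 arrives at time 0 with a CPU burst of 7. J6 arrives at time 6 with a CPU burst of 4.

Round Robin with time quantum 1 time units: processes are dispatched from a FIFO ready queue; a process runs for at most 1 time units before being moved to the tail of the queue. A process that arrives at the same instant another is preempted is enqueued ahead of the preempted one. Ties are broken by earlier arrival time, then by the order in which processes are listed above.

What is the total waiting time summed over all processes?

108

Schedule: | J5 0-3 | J1 3-4 | J5 4-5 | J1 5-6 | J5 6-7 | J6 7-8 | J1 8-9 | J5 9-10 | J6 10-11 | J1 11-12 | J2 12-13 | J4 13-14 | J5 14-15 | J3 15-16 | J6 16-17 | J1 17-18 | J2 18-19 | J4 19-20 | J3 20-21 | J6 21-22 | J1 22-23 | J2 23-24 | J4 24-25 | J3 25-26 | J1 26-27 | J2 27-28 | J4 28-29 | J3 29-30 | J1 30-31 | J2 31-32 | J4 32-33 | J3 33-34 | J1 34-35 | J2 35-36 | J3 36-37 | J1 37-38 | J2 38-39 | J3 39-40 | J2 40-43 |
Completion: J1=38  J2=43  J3=40  J4=33  J5=15  J6=22
Turnaround (C−A): J1=35  J2=33  J3=29  J4=23  J5=15  J6=16
Waiting = turnaround − burst: J1=25, J2=23, J3=22, J4=18, J5=8, J6=12
Total waiting = 25 + 23 + 22 + 18 + 8 + 12 = 108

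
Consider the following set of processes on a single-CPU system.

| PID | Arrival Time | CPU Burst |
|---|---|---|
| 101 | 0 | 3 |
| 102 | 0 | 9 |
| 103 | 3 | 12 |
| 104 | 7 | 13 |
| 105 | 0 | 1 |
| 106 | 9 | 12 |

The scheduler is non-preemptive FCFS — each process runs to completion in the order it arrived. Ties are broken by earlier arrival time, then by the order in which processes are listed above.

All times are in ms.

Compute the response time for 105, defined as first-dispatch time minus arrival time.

12

Schedule: | 101 0-3 | 102 3-12 | 105 12-13 | 103 13-25 | 104 25-38 | 106 38-50 |
Completion: 101=3  102=12  103=25  104=38  105=13  106=50
Turnaround (C−A): 101=3  102=12  103=22  104=31  105=13  106=41
Response(105) = first start − arrival = 12 − 0 = 12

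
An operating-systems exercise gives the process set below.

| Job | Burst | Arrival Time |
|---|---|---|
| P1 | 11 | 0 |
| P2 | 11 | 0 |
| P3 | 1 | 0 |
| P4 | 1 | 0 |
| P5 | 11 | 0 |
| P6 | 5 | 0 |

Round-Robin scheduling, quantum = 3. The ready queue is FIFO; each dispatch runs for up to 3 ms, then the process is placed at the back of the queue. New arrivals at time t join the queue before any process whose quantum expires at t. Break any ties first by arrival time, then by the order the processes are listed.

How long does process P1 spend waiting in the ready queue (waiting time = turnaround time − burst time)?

25

Timeline: | P1 0-3 | P2 3-6 | P3 6-7 | P4 7-8 | P5 8-11 | P6 11-14 | P1 14-17 | P2 17-20 | P5 20-23 | P6 23-25 | P1 25-28 | P2 28-31 | P5 31-34 | P1 34-36 | P2 36-38 | P5 38-40 |
Completion: P1=36  P2=38  P3=7  P4=8  P5=40  P6=25
Waiting(P1) = turnaround − burst = 36 − 11 = 25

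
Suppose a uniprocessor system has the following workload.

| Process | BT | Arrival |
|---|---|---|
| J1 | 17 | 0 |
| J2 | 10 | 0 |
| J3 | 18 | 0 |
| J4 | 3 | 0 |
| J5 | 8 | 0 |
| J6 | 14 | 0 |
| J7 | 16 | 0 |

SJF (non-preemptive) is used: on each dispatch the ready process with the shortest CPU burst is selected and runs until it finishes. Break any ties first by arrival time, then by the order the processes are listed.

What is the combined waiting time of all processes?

189

Gantt: | J4 0-3 | J5 3-11 | J2 11-21 | J6 21-35 | J7 35-51 | J1 51-68 | J3 68-86 |
Completion: J1=68  J2=21  J3=86  J4=3  J5=11  J6=35  J7=51
Waiting = turnaround − burst: J1=51, J2=11, J3=68, J4=0, J5=3, J6=21, J7=35
Total waiting = 51 + 11 + 68 + 0 + 3 + 21 + 35 = 189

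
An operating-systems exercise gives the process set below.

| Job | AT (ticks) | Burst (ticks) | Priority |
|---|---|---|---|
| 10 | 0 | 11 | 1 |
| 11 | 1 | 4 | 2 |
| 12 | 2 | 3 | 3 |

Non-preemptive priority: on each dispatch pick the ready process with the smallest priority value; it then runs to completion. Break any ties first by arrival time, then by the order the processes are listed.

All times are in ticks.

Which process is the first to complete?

10

Gantt: | 10 0-11 | 11 11-15 | 12 15-18 |
Completion: 10=11  11=15  12=18
Turnaround (C−A): 10=11  11=14  12=16
Finish order: 10 → 11 → 12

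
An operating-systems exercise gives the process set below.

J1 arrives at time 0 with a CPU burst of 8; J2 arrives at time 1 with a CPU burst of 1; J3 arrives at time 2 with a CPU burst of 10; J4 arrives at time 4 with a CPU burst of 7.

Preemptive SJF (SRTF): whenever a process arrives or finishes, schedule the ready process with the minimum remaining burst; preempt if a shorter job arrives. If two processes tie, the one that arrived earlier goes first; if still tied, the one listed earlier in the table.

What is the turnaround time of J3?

Schedule: | J1 0-1 | J2 1-2 | J1 2-9 | J4 9-16 | J3 16-26 |
Completion: J1=9  J2=2  J3=26  J4=16
Turnaround (C−A): J1=9  J2=1  J3=24  J4=12
Turnaround(J3) = completion − arrival = 26 − 2 = 24

24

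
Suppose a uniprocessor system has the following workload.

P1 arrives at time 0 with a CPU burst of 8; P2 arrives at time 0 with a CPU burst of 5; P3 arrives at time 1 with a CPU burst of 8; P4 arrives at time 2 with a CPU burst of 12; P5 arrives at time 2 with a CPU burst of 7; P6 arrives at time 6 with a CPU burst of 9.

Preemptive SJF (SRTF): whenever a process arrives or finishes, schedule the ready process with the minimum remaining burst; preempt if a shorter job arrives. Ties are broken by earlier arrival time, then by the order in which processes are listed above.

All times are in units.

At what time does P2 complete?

5

Gantt: | P2 0-5 | P5 5-12 | P1 12-20 | P3 20-28 | P6 28-37 | P4 37-49 |
Completion: P1=20  P2=5  P3=28  P4=49  P5=12  P6=37
Turnaround (C−A): P1=20  P2=5  P3=27  P4=47  P5=10  P6=31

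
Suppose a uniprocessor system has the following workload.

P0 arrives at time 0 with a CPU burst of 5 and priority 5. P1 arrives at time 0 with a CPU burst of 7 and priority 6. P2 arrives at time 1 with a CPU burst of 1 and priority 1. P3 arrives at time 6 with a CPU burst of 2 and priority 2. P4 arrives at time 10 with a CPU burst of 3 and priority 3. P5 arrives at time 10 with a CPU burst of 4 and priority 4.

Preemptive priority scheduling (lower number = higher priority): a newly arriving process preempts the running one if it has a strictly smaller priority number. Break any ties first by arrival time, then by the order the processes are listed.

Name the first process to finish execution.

Schedule: | P0 0-1 | P2 1-2 | P0 2-6 | P3 6-8 | P1 8-10 | P4 10-13 | P5 13-17 | P1 17-22 |
Completion: P0=6  P1=22  P2=2  P3=8  P4=13  P5=17
Finish order: P2 → P0 → P3 → P4 → P5 → P1

P2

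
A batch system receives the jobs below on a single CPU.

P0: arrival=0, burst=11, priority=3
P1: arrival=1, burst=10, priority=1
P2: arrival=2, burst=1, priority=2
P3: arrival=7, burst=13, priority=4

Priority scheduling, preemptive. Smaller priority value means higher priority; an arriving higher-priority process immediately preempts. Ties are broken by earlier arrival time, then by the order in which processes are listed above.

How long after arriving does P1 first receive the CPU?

0

Schedule: | P0 0-1 | P1 1-11 | P2 11-12 | P0 12-22 | P3 22-35 |
Completion: P0=22  P1=11  P2=12  P3=35
Response(P1) = first start − arrival = 1 − 1 = 0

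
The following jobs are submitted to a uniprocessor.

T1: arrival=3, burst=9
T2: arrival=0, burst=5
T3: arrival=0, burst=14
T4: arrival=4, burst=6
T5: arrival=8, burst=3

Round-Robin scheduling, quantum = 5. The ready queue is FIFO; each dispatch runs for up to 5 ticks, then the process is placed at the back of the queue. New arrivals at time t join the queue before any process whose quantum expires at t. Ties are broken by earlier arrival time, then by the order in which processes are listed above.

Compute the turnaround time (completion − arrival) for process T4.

29

Gantt: | T2 0-5 | T3 5-10 | T1 10-15 | T4 15-20 | T5 20-23 | T3 23-28 | T1 28-32 | T4 32-33 | T3 33-37 |
Completion: T1=32  T2=5  T3=37  T4=33  T5=23
Turnaround (C−A): T1=29  T2=5  T3=37  T4=29  T5=15
Turnaround(T4) = completion − arrival = 33 − 4 = 29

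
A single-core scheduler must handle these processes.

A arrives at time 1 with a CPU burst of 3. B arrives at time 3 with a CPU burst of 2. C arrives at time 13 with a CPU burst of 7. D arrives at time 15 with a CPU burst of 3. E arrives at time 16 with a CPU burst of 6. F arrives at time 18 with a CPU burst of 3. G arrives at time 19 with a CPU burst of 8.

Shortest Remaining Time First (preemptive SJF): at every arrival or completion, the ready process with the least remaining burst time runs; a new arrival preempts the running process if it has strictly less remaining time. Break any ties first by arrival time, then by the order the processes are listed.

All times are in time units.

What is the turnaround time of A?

Gantt: | idle 0-1 | A 1-4 | B 4-6 | idle 6-13 | C 13-15 | D 15-18 | F 18-21 | C 21-26 | E 26-32 | G 32-40 |
Completion: A=4  B=6  C=26  D=18  E=32  F=21  G=40
Turnaround(A) = completion − arrival = 4 − 1 = 3

3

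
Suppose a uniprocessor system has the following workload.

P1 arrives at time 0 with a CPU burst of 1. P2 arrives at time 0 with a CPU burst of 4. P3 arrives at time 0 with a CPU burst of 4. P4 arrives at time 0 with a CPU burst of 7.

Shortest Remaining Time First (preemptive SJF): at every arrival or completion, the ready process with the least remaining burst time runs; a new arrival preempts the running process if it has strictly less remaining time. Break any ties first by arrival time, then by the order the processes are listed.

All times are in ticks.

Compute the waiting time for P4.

9

Gantt: | P1 0-1 | P2 1-5 | P3 5-9 | P4 9-16 |
Completion: P1=1  P2=5  P3=9  P4=16
Turnaround (C−A): P1=1  P2=5  P3=9  P4=16
Waiting(P4) = turnaround − burst = 16 − 7 = 9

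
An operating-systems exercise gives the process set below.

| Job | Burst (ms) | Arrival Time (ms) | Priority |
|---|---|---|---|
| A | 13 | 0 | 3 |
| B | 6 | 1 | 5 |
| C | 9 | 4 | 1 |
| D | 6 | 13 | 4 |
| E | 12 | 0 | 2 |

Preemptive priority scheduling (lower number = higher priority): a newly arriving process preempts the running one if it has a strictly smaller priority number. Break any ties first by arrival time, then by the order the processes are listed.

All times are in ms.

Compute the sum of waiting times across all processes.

90

Schedule: | E 0-4 | C 4-13 | E 13-21 | A 21-34 | D 34-40 | B 40-46 |
Completion: A=34  B=46  C=13  D=40  E=21
Waiting = turnaround − burst: A=21, B=39, C=0, D=21, E=9
Total waiting = 21 + 39 + 0 + 21 + 9 = 90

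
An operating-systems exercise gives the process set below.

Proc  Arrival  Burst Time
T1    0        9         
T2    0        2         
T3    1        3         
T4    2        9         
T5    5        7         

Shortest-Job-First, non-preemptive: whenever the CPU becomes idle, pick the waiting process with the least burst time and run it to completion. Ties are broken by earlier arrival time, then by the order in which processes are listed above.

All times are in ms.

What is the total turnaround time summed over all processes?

62

Gantt: | T2 0-2 | T3 2-5 | T5 5-12 | T1 12-21 | T4 21-30 |
Completion: T1=21  T2=2  T3=5  T4=30  T5=12
Turnaround (C−A): T1=21  T2=2  T3=4  T4=28  T5=7
Turnaround = completion − arrival: T1=21, T2=2, T3=4, T4=28, T5=7
Total turnaround = 21 + 2 + 4 + 28 + 7 = 62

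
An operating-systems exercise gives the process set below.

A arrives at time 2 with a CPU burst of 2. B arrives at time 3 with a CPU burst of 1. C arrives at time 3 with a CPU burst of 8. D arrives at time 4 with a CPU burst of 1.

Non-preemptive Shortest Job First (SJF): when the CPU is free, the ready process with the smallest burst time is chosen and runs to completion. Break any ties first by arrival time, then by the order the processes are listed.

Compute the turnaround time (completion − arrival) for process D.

2

Gantt: | idle 0-2 | A 2-4 | B 4-5 | D 5-6 | C 6-14 |
Completion: A=4  B=5  C=14  D=6
Turnaround(D) = completion − arrival = 6 − 4 = 2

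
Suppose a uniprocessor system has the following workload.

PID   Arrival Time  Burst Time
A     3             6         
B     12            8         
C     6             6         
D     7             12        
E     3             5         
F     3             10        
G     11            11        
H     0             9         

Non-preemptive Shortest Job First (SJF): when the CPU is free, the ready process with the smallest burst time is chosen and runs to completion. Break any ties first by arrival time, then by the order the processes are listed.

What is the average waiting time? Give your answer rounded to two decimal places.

Timeline: | H 0-9 | E 9-14 | A 14-20 | C 20-26 | B 26-34 | F 34-44 | G 44-55 | D 55-67 |
Completion: A=20  B=34  C=26  D=67  E=14  F=44  G=55  H=9
Turnaround (C−A): A=17  B=22  C=20  D=60  E=11  F=41  G=44  H=9
Waiting times: A=11, B=14, C=14, D=48, E=6, F=31, G=33, H=0
Average waiting = (11+14+14+48+6+31+33+0) / 8 = 157/8 = 19.63

19.63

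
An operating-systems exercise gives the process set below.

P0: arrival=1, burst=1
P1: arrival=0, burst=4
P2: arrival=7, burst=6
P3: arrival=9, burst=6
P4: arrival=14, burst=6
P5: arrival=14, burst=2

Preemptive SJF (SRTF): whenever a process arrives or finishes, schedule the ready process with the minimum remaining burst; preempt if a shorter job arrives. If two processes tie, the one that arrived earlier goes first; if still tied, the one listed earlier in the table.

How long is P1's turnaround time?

5

Gantt: | P1 0-1 | P0 1-2 | P1 2-5 | idle 5-7 | P2 7-13 | P3 13-14 | P5 14-16 | P3 16-21 | P4 21-27 |
Completion: P0=2  P1=5  P2=13  P3=21  P4=27  P5=16
Turnaround (C−A): P0=1  P1=5  P2=6  P3=12  P4=13  P5=2
Turnaround(P1) = completion − arrival = 5 − 0 = 5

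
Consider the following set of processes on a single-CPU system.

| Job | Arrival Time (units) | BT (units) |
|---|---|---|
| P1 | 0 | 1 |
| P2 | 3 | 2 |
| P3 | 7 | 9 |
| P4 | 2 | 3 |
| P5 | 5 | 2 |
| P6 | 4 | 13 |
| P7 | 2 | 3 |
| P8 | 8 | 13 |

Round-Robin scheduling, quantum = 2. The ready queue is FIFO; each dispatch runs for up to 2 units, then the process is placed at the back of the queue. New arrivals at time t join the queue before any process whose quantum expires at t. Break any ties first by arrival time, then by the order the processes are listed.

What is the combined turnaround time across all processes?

148

Gantt: | P1 0-1 | idle 1-2 | P4 2-4 | P7 4-6 | P2 6-8 | P6 8-10 | P4 10-11 | P5 11-13 | P7 13-14 | P3 14-16 | P8 16-18 | P6 18-20 | P3 20-22 | P8 22-24 | P6 24-26 | P3 26-28 | P8 28-30 | P6 30-32 | P3 32-34 | P8 34-36 | P6 36-38 | P3 38-39 | P8 39-41 | P6 41-43 | P8 43-45 | P6 45-46 | P8 46-47 |
Completion: P1=1  P2=8  P3=39  P4=11  P5=13  P6=46  P7=14  P8=47
Turnaround = completion − arrival: P1=1, P2=5, P3=32, P4=9, P5=8, P6=42, P7=12, P8=39
Total turnaround = 1 + 5 + 32 + 9 + 8 + 42 + 12 + 39 = 148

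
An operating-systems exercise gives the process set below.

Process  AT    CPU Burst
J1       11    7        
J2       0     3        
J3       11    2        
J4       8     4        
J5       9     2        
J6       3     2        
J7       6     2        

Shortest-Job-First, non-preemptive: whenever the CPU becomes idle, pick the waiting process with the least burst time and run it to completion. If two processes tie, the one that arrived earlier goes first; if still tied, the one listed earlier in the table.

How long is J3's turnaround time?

5

Gantt: | J2 0-3 | J6 3-5 | idle 5-6 | J7 6-8 | J4 8-12 | J5 12-14 | J3 14-16 | J1 16-23 |
Completion: J1=23  J2=3  J3=16  J4=12  J5=14  J6=5  J7=8
Turnaround (C−A): J1=12  J2=3  J3=5  J4=4  J5=5  J6=2  J7=2
Turnaround(J3) = completion − arrival = 16 − 11 = 5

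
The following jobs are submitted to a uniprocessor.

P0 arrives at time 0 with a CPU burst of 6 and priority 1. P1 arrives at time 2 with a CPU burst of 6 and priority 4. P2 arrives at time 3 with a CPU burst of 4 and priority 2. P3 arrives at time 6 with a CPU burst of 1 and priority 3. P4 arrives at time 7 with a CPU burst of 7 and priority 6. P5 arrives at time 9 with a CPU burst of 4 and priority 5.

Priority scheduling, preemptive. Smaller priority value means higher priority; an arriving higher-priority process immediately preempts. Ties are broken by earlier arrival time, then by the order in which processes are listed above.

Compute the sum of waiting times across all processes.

Timeline: | P0 0-6 | P2 6-10 | P3 10-11 | P1 11-17 | P5 17-21 | P4 21-28 |
Completion: P0=6  P1=17  P2=10  P3=11  P4=28  P5=21
Waiting = turnaround − burst: P0=0, P1=9, P2=3, P3=4, P4=14, P5=8
Total waiting = 0 + 9 + 3 + 4 + 14 + 8 = 38

38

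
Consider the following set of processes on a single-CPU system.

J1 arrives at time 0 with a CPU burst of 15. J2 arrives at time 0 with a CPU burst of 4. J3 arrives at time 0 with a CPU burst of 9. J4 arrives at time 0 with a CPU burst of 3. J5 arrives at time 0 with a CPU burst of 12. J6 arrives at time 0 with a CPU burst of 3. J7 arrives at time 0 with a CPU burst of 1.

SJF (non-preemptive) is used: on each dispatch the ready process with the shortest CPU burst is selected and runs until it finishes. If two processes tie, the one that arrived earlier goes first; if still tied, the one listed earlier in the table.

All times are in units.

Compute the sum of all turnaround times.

122

Schedule: | J7 0-1 | J4 1-4 | J6 4-7 | J2 7-11 | J3 11-20 | J5 20-32 | J1 32-47 |
Completion: J1=47  J2=11  J3=20  J4=4  J5=32  J6=7  J7=1
Turnaround (C−A): J1=47  J2=11  J3=20  J4=4  J5=32  J6=7  J7=1
Turnaround = completion − arrival: J1=47, J2=11, J3=20, J4=4, J5=32, J6=7, J7=1
Total turnaround = 47 + 11 + 20 + 4 + 32 + 7 + 1 = 122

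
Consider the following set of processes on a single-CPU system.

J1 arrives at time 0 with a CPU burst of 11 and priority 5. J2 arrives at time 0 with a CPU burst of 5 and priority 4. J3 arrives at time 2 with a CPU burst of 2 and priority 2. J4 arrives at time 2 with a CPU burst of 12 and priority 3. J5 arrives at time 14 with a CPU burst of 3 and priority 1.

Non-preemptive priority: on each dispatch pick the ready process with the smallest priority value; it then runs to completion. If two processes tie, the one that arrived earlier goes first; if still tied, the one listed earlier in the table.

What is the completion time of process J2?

5

Gantt: | J2 0-5 | J3 5-7 | J4 7-19 | J5 19-22 | J1 22-33 |
Completion: J1=33  J2=5  J3=7  J4=19  J5=22
Turnaround (C−A): J1=33  J2=5  J3=5  J4=17  J5=8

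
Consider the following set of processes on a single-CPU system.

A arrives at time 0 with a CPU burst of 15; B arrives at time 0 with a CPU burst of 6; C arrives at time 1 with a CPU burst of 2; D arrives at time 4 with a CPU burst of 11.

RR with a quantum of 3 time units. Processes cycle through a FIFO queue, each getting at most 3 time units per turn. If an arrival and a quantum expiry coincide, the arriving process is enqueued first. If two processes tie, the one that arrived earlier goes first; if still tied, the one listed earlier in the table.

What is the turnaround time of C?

Gantt: | A 0-3 | B 3-6 | C 6-8 | A 8-11 | D 11-14 | B 14-17 | A 17-20 | D 20-23 | A 23-26 | D 26-29 | A 29-32 | D 32-34 |
Completion: A=32  B=17  C=8  D=34
Turnaround(C) = completion − arrival = 8 − 1 = 7

7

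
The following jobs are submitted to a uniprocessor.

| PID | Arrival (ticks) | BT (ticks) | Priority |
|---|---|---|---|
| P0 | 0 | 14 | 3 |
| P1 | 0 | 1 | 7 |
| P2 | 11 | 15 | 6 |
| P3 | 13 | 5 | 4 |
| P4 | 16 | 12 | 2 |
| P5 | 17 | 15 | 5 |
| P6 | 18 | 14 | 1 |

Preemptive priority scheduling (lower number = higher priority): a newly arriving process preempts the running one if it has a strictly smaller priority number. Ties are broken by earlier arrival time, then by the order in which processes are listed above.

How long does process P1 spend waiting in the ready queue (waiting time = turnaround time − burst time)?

Schedule: | P0 0-14 | P3 14-16 | P4 16-18 | P6 18-32 | P4 32-42 | P3 42-45 | P5 45-60 | P2 60-75 | P1 75-76 |
Completion: P0=14  P1=76  P2=75  P3=45  P4=42  P5=60  P6=32
Turnaround (C−A): P0=14  P1=76  P2=64  P3=32  P4=26  P5=43  P6=14
Waiting(P1) = turnaround − burst = 76 − 1 = 75

75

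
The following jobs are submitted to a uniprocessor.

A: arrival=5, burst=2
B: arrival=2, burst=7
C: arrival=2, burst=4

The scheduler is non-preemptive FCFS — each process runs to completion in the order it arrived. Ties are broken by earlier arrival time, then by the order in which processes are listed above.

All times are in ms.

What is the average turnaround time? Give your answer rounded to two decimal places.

9.33

Timeline: | idle 0-2 | B 2-9 | C 9-13 | A 13-15 |
Completion: A=15  B=9  C=13
Turnaround times: A=10, B=7, C=11
Average turnaround = (10+7+11) / 3 = 28/3 = 9.33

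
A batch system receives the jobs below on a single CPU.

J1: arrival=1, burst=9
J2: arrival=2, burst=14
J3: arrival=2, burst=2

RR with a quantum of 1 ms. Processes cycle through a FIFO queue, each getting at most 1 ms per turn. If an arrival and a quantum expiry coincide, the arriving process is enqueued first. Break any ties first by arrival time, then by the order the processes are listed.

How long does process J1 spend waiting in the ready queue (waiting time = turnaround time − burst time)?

10

Gantt: | idle 0-1 | J1 1-2 | J2 2-3 | J3 3-4 | J1 4-5 | J2 5-6 | J3 6-7 | J1 7-8 | J2 8-9 | J1 9-10 | J2 10-11 | J1 11-12 | J2 12-13 | J1 13-14 | J2 14-15 | J1 15-16 | J2 16-17 | J1 17-18 | J2 18-19 | J1 19-20 | J2 20-26 |
Completion: J1=20  J2=26  J3=7
Turnaround (C−A): J1=19  J2=24  J3=5
Waiting(J1) = turnaround − burst = 19 − 9 = 10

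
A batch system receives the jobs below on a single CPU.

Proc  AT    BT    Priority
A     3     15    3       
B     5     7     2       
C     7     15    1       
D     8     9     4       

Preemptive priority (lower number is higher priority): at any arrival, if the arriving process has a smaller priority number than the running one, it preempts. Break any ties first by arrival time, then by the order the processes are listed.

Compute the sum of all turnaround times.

115

Schedule: | idle 0-3 | A 3-5 | B 5-7 | C 7-22 | B 22-27 | A 27-40 | D 40-49 |
Completion: A=40  B=27  C=22  D=49
Turnaround = completion − arrival: A=37, B=22, C=15, D=41
Total turnaround = 37 + 22 + 15 + 41 = 115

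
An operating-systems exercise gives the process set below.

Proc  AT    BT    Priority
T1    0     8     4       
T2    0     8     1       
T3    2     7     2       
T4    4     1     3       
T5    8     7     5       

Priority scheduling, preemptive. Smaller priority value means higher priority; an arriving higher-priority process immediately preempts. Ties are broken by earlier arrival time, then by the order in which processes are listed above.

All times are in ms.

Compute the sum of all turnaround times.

Timeline: | T2 0-8 | T3 8-15 | T4 15-16 | T1 16-24 | T5 24-31 |
Completion: T1=24  T2=8  T3=15  T4=16  T5=31
Turnaround = completion − arrival: T1=24, T2=8, T3=13, T4=12, T5=23
Total turnaround = 24 + 8 + 13 + 12 + 23 = 80

80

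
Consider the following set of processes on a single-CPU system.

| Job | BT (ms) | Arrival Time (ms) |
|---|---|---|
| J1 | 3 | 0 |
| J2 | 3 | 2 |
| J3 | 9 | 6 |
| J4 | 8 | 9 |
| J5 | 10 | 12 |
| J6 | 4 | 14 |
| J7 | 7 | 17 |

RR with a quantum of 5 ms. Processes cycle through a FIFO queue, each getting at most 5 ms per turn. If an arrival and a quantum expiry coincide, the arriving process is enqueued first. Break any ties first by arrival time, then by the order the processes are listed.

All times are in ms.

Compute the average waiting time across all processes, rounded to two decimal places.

10.29

Timeline: | J1 0-3 | J2 3-6 | J3 6-11 | J4 11-16 | J3 16-20 | J5 20-25 | J6 25-29 | J4 29-32 | J7 32-37 | J5 37-42 | J7 42-44 |
Completion: J1=3  J2=6  J3=20  J4=32  J5=42  J6=29  J7=44
Turnaround (C−A): J1=3  J2=4  J3=14  J4=23  J5=30  J6=15  J7=27
Waiting times: J1=0, J2=1, J3=5, J4=15, J5=20, J6=11, J7=20
Average waiting = (0+1+5+15+20+11+20) / 7 = 72/7 = 10.29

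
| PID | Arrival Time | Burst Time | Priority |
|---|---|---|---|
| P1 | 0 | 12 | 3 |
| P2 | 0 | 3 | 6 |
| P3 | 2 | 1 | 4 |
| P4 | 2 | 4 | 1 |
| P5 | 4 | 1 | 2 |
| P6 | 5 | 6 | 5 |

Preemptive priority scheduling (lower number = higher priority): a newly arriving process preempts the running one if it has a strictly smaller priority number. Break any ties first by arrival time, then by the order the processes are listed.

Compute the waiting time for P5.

Timeline: | P1 0-2 | P4 2-6 | P5 6-7 | P1 7-17 | P3 17-18 | P6 18-24 | P2 24-27 |
Completion: P1=17  P2=27  P3=18  P4=6  P5=7  P6=24
Turnaround (C−A): P1=17  P2=27  P3=16  P4=4  P5=3  P6=19
Waiting(P5) = turnaround − burst = 3 − 1 = 2

2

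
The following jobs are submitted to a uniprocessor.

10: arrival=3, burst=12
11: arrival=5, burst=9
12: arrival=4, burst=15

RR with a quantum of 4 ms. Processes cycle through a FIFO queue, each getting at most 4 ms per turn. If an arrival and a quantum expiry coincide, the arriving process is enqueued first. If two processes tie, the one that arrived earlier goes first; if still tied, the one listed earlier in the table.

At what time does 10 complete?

Gantt: | idle 0-3 | 10 3-7 | 12 7-11 | 11 11-15 | 10 15-19 | 12 19-23 | 11 23-27 | 10 27-31 | 12 31-35 | 11 35-36 | 12 36-39 |
Completion: 10=31  11=36  12=39
Turnaround (C−A): 10=28  11=31  12=35

31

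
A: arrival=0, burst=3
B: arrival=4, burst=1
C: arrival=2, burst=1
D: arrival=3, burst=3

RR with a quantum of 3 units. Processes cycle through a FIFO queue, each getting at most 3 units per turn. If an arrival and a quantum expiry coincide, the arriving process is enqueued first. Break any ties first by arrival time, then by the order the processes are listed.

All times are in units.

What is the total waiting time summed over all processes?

5

Timeline: | A 0-3 | C 3-4 | D 4-7 | B 7-8 |
Completion: A=3  B=8  C=4  D=7
Turnaround (C−A): A=3  B=4  C=2  D=4
Waiting = turnaround − burst: A=0, B=3, C=1, D=1
Total waiting = 0 + 3 + 1 + 1 = 5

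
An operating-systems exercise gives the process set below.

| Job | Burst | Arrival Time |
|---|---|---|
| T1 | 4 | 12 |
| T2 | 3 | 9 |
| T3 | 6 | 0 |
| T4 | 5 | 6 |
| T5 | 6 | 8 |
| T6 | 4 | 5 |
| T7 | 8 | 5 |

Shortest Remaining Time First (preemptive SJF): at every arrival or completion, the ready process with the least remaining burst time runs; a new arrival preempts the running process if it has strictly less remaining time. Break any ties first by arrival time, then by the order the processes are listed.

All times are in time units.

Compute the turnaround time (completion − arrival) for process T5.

20

Gantt: | T3 0-6 | T6 6-10 | T2 10-13 | T1 13-17 | T4 17-22 | T5 22-28 | T7 28-36 |
Completion: T1=17  T2=13  T3=6  T4=22  T5=28  T6=10  T7=36
Turnaround(T5) = completion − arrival = 28 − 8 = 20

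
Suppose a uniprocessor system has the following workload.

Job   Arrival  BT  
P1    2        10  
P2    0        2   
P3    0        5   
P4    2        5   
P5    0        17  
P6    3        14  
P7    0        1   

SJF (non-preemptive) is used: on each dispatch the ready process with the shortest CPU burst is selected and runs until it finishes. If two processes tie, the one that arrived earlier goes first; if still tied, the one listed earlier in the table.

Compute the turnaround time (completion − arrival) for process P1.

Gantt: | P7 0-1 | P2 1-3 | P3 3-8 | P4 8-13 | P1 13-23 | P6 23-37 | P5 37-54 |
Completion: P1=23  P2=3  P3=8  P4=13  P5=54  P6=37  P7=1
Turnaround(P1) = completion − arrival = 23 − 2 = 21

21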